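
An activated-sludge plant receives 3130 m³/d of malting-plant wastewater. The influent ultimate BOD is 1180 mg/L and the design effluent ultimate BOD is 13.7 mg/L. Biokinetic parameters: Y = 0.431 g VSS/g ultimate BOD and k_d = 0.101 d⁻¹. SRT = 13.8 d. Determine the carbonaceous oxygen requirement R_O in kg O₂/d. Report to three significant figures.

The observed yield is Y_obs = Y/(1 + k_d·θ_c) = 0.431 / (1 + 0.101 × 13.8) = 0.431 / 2.394 = 0.1800 g VSS per g ultimate BOD removed.
Mass of ultimate BOD removed per day: Q(S₀ − S) = 3130 × 1166 g/m³ = 3651 kg/d.
Biomass synthesised: P_X = Y_obs × 3651 = 657.3 kg VSS/d.
Carbonaceous O₂ demand = substrate oxidised − cell-mass equivalent = 3651 − 1.42 × 657.3 = 2717 kg O₂/d.

R_O ≈ 2720 kg O₂/d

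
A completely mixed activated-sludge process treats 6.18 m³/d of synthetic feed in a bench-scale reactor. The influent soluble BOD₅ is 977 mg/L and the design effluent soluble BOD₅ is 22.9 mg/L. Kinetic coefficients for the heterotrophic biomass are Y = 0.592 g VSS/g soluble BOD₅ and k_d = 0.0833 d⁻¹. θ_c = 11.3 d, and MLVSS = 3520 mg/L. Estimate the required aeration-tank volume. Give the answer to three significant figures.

V ≈ 5.77 m³

Steady-state biomass mass balance: V·X·(1 + k_d·θ_c) = Y·Q·(S₀ − S)·θ_c, so V = 0.592 × 6.18 × (977 − 22.9) × 11.3 / [3520 × (1 + 0.0833 × 11.3)] = 3.94×10^4 / 6833 = 5.772 m³.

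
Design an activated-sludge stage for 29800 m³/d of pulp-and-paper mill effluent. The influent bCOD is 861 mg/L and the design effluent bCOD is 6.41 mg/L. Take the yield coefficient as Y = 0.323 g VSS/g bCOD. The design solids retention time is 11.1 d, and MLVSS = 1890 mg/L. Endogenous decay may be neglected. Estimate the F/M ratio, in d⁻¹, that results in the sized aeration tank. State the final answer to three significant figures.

F/M ≈ 0.281 d⁻¹

With k_d = 0 the design equation reduces to V = Y Q (S₀−S) θ_c / X = 0.323 × 29800 × (861 − 6.41) × 11.1 / 1890 = 48310 m³.
F/M = applied load / biomass = Q·S₀/(V·X) = 29800 × 861 / (48310 × 1890) = 0.2810 d⁻¹.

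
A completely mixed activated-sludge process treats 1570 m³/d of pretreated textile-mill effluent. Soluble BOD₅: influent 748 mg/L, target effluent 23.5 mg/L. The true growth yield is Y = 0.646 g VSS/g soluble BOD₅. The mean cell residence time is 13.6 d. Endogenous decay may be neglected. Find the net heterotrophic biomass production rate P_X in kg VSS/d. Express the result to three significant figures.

No decay correction is needed, so Y_obs = Y = 0.646.
Q·(S₀ − S) = 1570 × (748 − 23.5) × 10⁻³ = 1137 kg/d removed.
Net biomass production P_X = Y_obs × Q·(S₀ − S) = 0.6460 × 1137 = 734.8 kg VSS/d.

P_X ≈ 735 kg VSS/d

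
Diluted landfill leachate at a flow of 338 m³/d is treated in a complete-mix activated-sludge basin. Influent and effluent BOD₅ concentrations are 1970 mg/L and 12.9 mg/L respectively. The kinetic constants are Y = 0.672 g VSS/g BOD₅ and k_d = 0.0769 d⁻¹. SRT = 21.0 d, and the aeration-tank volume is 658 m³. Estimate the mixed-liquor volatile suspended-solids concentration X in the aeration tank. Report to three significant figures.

X = Y·Q·ΔS·θ_c / [V·(1 + k_d θ_c)] = 0.672 × 338 × (1970 − 12.9) × 21.0 / [658 × (1 + 0.0769 × 21.0)] = 5425 mg/L.

X ≈ 5430 mg/L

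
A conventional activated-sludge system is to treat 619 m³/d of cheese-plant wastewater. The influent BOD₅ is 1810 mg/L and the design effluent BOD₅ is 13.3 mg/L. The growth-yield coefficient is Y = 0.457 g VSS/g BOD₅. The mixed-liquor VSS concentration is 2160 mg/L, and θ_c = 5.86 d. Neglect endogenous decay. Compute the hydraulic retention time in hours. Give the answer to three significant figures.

τ ≈ 53.5 h

V·X = Y·Q·ΔS·θ_c gives V = 0.457 × 619 × (1810 − 13.3) × 5.86 / 2160 = 1379 m³.
τ = V/Q = 1379/619 = 2.228 d, or 53.46 h.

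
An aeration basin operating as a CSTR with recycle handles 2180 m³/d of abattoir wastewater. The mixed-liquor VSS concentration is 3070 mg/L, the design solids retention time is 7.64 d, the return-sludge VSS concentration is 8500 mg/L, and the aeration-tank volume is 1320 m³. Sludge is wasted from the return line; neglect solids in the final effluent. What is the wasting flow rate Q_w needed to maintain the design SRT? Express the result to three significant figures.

θ_c = V·X/(Q_w·X_r) when wasting from the recycle, so Q_w = V·X/(θ_c·X_r) = 1320 × 3070 / (7.64 × 8500) = 62.40 m³/d.

Q_w ≈ 62.4 m³/d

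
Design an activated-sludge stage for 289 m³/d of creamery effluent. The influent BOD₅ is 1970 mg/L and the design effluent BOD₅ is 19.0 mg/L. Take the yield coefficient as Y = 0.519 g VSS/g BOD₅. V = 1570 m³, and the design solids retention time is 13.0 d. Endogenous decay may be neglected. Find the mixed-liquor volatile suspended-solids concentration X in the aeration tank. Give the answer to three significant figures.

X ≈ 2420 mg/L

From V·X = Y·Q·(S₀ − S)·θ_c (decay neglected): X = 0.519 × 289 × (1970 − 19.0) × 13.0 / 1570 = 2423 mg/L.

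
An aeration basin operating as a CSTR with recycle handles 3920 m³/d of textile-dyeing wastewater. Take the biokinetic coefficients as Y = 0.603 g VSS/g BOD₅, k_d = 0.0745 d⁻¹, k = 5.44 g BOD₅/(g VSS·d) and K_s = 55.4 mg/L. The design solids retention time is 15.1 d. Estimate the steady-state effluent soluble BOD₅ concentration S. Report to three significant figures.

For a completely mixed reactor with recycle the Lawrence–McCarty relation gives S = K_s·(1 + k_d·θ_c) / [θ_c·(Y·k − k_d) − 1] = 55.4 × (1 + 0.0745 × 15.1) / [15.1 × (0.603 × 5.44 − 0.0745) − 1] = 117.7 / 47.41 = 2.483 mg/L.

S ≈ 2.48 mg/L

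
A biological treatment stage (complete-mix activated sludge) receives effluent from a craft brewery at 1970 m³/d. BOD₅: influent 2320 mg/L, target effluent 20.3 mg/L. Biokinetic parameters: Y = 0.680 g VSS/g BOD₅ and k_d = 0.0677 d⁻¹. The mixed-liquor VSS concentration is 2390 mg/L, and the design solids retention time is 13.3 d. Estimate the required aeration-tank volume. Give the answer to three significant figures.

V ≈ 9020 m³

Steady-state biomass mass balance: V·X·(1 + k_d·θ_c) = Y·Q·(S₀ − S)·θ_c, so V = 0.680 × 1970 × (2320 − 20.3) × 13.3 / [2390 × (1 + 0.0677 × 13.3)] = 4.1×10^7 / 4542 = 9021 m³.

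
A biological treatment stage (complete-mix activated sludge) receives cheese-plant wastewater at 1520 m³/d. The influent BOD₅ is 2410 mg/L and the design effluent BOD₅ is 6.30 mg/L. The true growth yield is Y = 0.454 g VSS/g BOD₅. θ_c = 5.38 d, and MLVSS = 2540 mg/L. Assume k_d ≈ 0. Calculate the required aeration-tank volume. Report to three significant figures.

With k_d = 0 the design equation reduces to V = Y Q (S₀−S) θ_c / X = 0.454 × 1520 × (2410 − 6.30) × 5.38 / 2540 = 3513 m³.

V ≈ 3510 m³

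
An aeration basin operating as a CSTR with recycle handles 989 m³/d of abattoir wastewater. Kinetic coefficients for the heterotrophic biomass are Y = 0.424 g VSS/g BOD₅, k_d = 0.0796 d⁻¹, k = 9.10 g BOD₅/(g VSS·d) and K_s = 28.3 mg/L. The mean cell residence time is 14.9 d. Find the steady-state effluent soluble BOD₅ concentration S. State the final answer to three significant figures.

S ≈ 1.12 mg/L

Effluent substrate depends only on kinetics and SRT: S = K_s(1 + k_d θ_c) / [θ_c(Yk − k_d) − 1] = 28.3 × (1 + 0.0796 × 14.9) / [14.9 × (0.424 × 9.10 − 0.0796) − 1] = 61.86 / 55.30 = 1.119 mg/L.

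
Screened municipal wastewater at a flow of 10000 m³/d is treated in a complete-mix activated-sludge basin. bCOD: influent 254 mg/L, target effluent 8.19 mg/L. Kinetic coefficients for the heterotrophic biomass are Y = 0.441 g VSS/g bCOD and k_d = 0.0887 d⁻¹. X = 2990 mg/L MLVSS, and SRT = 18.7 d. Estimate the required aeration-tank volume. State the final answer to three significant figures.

From the SRT design equation V = Y Q (S₀−S) θ_c / [X (1 + k_d θ_c)] = 0.441 × 10000 × (254 − 8.19) × 18.7 / [2990 × (1 + 0.0887 × 18.7)] = 2.03×10^7 / 7949 = 2550 m³.

V ≈ 2550 m³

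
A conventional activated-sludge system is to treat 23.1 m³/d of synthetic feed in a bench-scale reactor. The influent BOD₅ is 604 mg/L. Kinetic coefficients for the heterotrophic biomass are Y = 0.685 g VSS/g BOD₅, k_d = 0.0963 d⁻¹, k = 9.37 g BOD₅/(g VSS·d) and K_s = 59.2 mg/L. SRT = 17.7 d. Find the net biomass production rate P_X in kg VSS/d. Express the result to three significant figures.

Effluent substrate depends only on kinetics and SRT: S = K_s(1 + k_d θ_c) / [θ_c(Yk − k_d) − 1] = 59.2 × (1 + 0.0963 × 17.7) / [17.7 × (0.685 × 9.37 − 0.0963) − 1] = 160.1 / 110.9 = 1.444 mg/L.
The observed yield is Y_obs = Y/(1 + k_d·θ_c) = 0.685 / (1 + 0.0963 × 17.7) = 0.685 / 2.705 = 0.2533 g VSS per g BOD₅ removed.
Q·(S₀ − S) = 23.1 × (604 − 1.44) × 10⁻³ = 13.92 kg/d removed.
So the net sludge growth is P_X = 0.2533 × 13.92 = 3.525 kg VSS/d.

P_X ≈ 3.53 kg VSS/d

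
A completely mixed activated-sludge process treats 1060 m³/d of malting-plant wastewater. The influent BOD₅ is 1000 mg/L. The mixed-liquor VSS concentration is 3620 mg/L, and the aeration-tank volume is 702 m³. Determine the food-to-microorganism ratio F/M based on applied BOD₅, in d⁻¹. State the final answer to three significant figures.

F/M ≈ 0.417 d⁻¹

F/M = Q·S₀ / (V·X) = 1060 × 1000 / (702.0 × 3620) = 0.4171 g BOD₅·(g VSS·d)⁻¹.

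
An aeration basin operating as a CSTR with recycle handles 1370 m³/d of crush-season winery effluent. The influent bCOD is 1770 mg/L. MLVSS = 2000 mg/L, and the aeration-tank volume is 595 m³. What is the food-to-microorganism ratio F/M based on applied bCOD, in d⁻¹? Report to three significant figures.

F/M ≈ 2.04 d⁻¹

F/M = Q·S₀ / (V·X) = 1370 × 1770 / (595.0 × 2000) = 2.038 g bCOD·(g VSS·d)⁻¹.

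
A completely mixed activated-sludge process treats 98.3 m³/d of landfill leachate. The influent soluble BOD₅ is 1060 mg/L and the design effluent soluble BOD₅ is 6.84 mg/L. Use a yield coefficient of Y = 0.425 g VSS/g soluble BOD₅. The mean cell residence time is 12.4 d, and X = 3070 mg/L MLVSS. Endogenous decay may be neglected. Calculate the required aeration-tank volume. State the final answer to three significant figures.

V ≈ 178 m³

V·X = Y·Q·ΔS·θ_c gives V = 0.425 × 98.3 × (1060 − 6.84) × 12.4 / 3070 = 177.7 m³.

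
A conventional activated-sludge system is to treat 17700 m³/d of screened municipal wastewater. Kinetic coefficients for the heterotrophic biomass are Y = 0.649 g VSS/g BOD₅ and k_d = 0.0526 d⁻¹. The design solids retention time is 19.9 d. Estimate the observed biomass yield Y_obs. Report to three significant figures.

Y_obs ≈ 0.317 g VSS/g BOD₅

Observed yield with endogenous decay: Y_obs = Y / (1 + k_d·θ_c) = 0.649 / (1 + 0.0526 × 19.9) = 0.649 / 2.047 = 0.3171 g VSS/g BOD₅.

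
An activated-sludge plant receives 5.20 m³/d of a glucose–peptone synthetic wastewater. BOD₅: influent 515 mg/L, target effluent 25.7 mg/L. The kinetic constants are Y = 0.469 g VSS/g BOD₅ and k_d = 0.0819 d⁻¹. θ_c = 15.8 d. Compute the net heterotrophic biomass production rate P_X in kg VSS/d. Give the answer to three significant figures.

Correct the yield for decay: Y_obs = Y/(1 + k_d θ_c) = 0.469 / (1 + 0.0819 × 15.8) = 0.469 / 2.294 = 0.2044.
Mass of BOD₅ removed per day: Q(S₀ − S) = 5.20 × 489.3 g/m³ = 2.544 kg/d.
Biomass produced: P_X = Y_obs·Q·ΔS = 0.2044 × 2.544 ≈ 0.5202 kg VSS/d.

P_X ≈ 0.520 kg VSS/d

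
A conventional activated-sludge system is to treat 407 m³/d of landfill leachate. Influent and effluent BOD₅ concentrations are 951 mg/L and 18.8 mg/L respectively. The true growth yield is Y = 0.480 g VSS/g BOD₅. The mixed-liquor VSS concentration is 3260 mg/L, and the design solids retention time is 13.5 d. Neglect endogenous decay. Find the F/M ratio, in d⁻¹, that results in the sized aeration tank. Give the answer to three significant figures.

Biomass mass balance (decay neglected): V·X = Y·Q·(S₀ − S)·θ_c, so V = 0.480 × 407 × (951 − 18.8) × 13.5 / 3260 = 754.2 m³.
F/M = applied load / biomass = Q·S₀/(V·X) = 407 × 951 / (754.2 × 3260) = 0.1574 d⁻¹.

F/M ≈ 0.157 d⁻¹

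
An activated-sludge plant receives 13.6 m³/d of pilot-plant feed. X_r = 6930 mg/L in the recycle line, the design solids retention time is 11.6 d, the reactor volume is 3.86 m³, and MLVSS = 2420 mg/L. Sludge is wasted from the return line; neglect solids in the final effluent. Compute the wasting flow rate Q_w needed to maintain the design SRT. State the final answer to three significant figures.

Q_w ≈ 0.116 m³/d

Wasting from the return line (neglecting effluent solids): Q_w = V·X / (θ_c·X_r) = 3.860 × 2420 / (11.6 × 6930) = 0.1162 m³/d.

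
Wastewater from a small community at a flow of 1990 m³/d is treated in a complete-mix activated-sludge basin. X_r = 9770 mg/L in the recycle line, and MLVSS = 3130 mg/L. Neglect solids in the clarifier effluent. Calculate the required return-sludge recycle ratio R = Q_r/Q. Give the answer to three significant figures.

R ≈ 0.471

Solids balance on the clarifier gives (1+R)X = R·X_r, so R = X/(X_r − X) = 3130 / (9770 − 3130) = 0.4714.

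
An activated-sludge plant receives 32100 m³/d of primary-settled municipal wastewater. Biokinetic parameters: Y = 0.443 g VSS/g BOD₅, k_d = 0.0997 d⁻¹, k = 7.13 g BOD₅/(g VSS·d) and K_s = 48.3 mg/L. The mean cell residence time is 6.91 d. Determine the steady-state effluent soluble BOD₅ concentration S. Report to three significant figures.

Effluent substrate depends only on kinetics and SRT: S = K_s(1 + k_d θ_c) / [θ_c(Yk − k_d) − 1] = 48.3 × (1 + 0.0997 × 6.91) / [6.91 × (0.443 × 7.13 − 0.0997) − 1] = 81.58 / 20.14 = 4.051 mg/L.

S ≈ 4.05 mg/L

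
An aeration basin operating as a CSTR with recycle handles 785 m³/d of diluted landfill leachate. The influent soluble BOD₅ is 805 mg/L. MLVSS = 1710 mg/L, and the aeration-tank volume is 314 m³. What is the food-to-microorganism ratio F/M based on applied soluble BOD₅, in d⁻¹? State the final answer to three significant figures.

F/M ≈ 1.18 d⁻¹

F/M = applied load / biomass = Q·S₀/(V·X) = 785 × 805 / (314.0 × 1710) = 1.177 d⁻¹.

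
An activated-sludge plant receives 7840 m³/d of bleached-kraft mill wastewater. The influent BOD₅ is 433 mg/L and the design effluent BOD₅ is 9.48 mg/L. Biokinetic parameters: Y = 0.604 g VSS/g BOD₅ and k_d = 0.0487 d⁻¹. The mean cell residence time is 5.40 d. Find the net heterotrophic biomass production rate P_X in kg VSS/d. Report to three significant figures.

P_X ≈ 1590 kg VSS/d

Correct the yield for decay: Y_obs = Y/(1 + k_d θ_c) = 0.604 / (1 + 0.0487 × 5.40) = 0.604 / 1.263 = 0.4782.
Substrate removed = Q·(S₀ − S) = 7840 m³/d × (433 − 9.48) g/m³ = 3.32×10^6 g/d = 3320 kg/d.
P_X = Y_obs · Q(S₀ − S) = 0.4782 × 3320 = 1588 kg VSS/d.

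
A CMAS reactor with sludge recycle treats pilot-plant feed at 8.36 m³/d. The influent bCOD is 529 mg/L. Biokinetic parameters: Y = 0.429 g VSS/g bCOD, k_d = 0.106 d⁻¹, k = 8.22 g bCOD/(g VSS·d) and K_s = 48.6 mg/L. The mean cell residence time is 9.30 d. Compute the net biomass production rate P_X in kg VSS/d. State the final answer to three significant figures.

Effluent substrate depends only on kinetics and SRT: S = K_s(1 + k_d θ_c) / [θ_c(Yk − k_d) − 1] = 48.6 × (1 + 0.106 × 9.30) / [9.30 × (0.429 × 8.22 − 0.106) − 1] = 96.51 / 30.81 = 3.132 mg/L.
Y_obs = Y / (1 + k_d θ_c) = 0.429 / (1 + 0.106 × 9.30) = 0.429 / 1.986 = 0.2160.
Q·(S₀ − S) = 8.36 × (529 − 3.13) × 10⁻³ = 4.396 kg/d removed.
P_X = Y_obs · Q(S₀ − S) = 0.2160 × 4.396 = 0.9497 kg VSS/d.

P_X ≈ 0.950 kg VSS/d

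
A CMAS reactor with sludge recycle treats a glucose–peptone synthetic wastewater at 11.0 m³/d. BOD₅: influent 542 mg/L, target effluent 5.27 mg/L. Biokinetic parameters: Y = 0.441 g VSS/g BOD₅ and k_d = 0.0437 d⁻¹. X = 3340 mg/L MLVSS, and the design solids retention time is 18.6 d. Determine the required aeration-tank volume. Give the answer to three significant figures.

V ≈ 8.00 m³

Steady-state biomass mass balance: V·X·(1 + k_d·θ_c) = Y·Q·(S₀ − S)·θ_c, so V = 0.441 × 11.0 × (542 − 5.27) × 18.6 / [3340 × (1 + 0.0437 × 18.6)] = 4.84×10^4 / 6055 = 7.998 m³.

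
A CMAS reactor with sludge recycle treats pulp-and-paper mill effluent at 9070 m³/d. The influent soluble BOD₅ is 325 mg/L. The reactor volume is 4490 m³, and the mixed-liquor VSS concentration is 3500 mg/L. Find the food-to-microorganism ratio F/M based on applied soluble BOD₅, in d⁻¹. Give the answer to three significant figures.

F/M ≈ 0.188 d⁻¹

Food-to-microorganism ratio F/M = Q S₀ / (V X) = 9070 × 325 / (4490 × 3500) = 0.1876 d⁻¹.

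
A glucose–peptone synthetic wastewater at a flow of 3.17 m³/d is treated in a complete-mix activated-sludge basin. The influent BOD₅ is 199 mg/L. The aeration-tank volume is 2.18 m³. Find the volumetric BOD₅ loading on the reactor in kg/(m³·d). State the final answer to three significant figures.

Volumetric loading L_v = Q·S₀ / V = 3.17 × 199 g/m³ / 2.180 m³ = 289.4 g/(m³·d) = 0.2894 kg BOD₅/(m³·d).

L_v ≈ 0.289 kg BOD₅/(m³·d)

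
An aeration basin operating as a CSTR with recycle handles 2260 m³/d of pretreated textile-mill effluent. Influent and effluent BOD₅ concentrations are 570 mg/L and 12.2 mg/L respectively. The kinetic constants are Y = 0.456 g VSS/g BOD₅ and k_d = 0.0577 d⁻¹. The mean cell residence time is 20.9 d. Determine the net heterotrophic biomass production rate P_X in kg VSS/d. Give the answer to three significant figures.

P_X ≈ 261 kg VSS/d

The observed yield is Y_obs = Y/(1 + k_d·θ_c) = 0.456 / (1 + 0.0577 × 20.9) = 0.456 / 2.206 = 0.2067 g VSS per g BOD₅ removed.
ΔS = 570 − 12.2 = 557.8 mg/L, so the substrate removal rate is 2260 × 557.8/1000 = 1261 kg BOD₅/d.
So the net sludge growth is P_X = 0.2067 × 1261 = 260.6 kg VSS/d.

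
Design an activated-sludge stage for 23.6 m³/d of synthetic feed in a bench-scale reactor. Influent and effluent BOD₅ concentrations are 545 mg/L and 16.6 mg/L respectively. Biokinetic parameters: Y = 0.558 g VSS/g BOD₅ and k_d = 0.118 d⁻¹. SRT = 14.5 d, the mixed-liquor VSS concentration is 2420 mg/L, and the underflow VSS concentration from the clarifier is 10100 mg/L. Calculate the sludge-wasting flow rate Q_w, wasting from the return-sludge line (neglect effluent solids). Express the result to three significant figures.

From the SRT design equation V = Y Q (S₀−S) θ_c / [X (1 + k_d θ_c)] = 0.558 × 23.6 × (545 − 16.6) × 14.5 / [2420 × (1 + 0.118 × 14.5)] = 1.01×10^5 / 6561 = 15.38 m³.
Q_w = (V·X)/(θ_c X_r) = 15.38 × 2420 / (14.5 × 10100) = 0.2541 m³/d.

Q_w ≈ 0.254 m³/d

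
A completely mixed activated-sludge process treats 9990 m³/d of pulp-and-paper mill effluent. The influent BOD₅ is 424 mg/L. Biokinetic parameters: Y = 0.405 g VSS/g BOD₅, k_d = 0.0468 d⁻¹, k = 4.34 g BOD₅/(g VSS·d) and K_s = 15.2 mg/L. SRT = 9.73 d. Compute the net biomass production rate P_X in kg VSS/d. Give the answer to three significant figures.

For a completely mixed reactor with recycle the Lawrence–McCarty relation gives S = K_s·(1 + k_d·θ_c) / [θ_c·(Y·k − k_d) − 1] = 15.2 × (1 + 0.0468 × 9.73) / [9.73 × (0.405 × 4.34 − 0.0468) − 1] = 22.12 / 15.65 = 1.414 mg/L.
Observed yield with endogenous decay: Y_obs = Y / (1 + k_d·θ_c) = 0.405 / (1 + 0.0468 × 9.73) = 0.405 / 1.455 = 0.2783 g VSS/g BOD₅.
Substrate removed = Q·(S₀ − S) = 9990 m³/d × (424 − 1.41) g/m³ = 4.22×10^6 g/d = 4222 kg/d.
Biomass produced: P_X = Y_obs·Q·ΔS = 0.2783 × 4222 ≈ 1175 kg VSS/d.

P_X ≈ 1170 kg VSS/d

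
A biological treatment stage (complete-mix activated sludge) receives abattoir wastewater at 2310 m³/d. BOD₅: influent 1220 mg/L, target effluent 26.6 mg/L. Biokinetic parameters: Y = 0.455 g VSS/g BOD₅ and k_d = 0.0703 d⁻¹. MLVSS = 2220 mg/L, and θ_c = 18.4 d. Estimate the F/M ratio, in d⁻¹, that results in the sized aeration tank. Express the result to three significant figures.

Steady-state biomass mass balance: V·X·(1 + k_d·θ_c) = Y·Q·(S₀ − S)·θ_c, so V = 0.455 × 2310 × (1220 − 26.6) × 18.4 / [2220 × (1 + 0.0703 × 18.4)] = 2.31×10^7 / 5092 = 4533 m³.
F/M = Q·S₀ / (V·X) = 2310 × 1220 / (4533 × 2220) = 0.2801 g BOD₅·(g VSS·d)⁻¹.

F/M ≈ 0.280 d⁻¹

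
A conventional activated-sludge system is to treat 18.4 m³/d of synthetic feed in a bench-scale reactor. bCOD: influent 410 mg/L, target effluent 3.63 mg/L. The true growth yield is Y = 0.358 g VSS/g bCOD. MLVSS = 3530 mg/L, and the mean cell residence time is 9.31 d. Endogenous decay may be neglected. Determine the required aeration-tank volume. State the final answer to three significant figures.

V ≈ 7.06 m³

V·X = Y·Q·ΔS·θ_c gives V = 0.358 × 18.4 × (410 − 3.63) × 9.31 / 3530 = 7.060 m³.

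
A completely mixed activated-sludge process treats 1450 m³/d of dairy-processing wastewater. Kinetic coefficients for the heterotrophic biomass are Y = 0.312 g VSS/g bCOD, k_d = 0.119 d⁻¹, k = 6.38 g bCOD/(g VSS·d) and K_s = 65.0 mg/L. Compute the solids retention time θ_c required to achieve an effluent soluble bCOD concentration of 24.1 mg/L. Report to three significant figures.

At the target effluent, Y k S/(K_s+S) = 0.312×6.38×24.1/89.10 = 0.5384 d⁻¹.
θ_c = 1/(μ − k_d) = 1/(0.5384 − 0.119) = 1/0.4194 = 2.384 d.

θ_c ≈ 2.38 d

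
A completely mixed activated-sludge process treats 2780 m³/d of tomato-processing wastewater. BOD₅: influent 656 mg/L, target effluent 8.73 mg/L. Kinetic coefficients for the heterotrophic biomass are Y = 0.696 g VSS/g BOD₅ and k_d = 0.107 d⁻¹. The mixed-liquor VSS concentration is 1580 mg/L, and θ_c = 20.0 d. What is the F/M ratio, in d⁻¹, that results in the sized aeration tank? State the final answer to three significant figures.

Steady-state biomass mass balance: V·X·(1 + k_d·θ_c) = Y·Q·(S₀ − S)·θ_c, so V = 0.696 × 2780 × (656 − 8.73) × 20.0 / [1580 × (1 + 0.107 × 20.0)] = 2.5×10^7 / 4961 = 5049 m³.
F/M = Q·S₀ / (V·X) = 2780 × 656 / (5049 × 1580) = 0.2286 g BOD₅·(g VSS·d)⁻¹.

F/M ≈ 0.229 d⁻¹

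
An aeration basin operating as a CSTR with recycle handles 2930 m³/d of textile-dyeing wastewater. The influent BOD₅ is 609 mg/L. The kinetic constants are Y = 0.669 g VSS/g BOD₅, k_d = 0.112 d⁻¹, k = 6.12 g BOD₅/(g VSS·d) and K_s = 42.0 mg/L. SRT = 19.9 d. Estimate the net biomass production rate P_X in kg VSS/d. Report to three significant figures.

P_X ≈ 369 kg VSS/d

Effluent substrate depends only on kinetics and SRT: S = K_s(1 + k_d θ_c) / [θ_c(Yk − k_d) − 1] = 42.0 × (1 + 0.112 × 19.9) / [19.9 × (0.669 × 6.12 − 0.112) − 1] = 135.6 / 78.25 = 1.733 mg/L.
The observed yield is Y_obs = Y/(1 + k_d·θ_c) = 0.669 / (1 + 0.112 × 19.9) = 0.669 / 3.229 = 0.2072 g VSS per g BOD₅ removed.
Q·(S₀ − S) = 2930 × (609 − 1.73) × 10⁻³ = 1779 kg/d removed.
Biomass produced: P_X = Y_obs·Q·ΔS = 0.2072 × 1779 ≈ 368.7 kg VSS/d.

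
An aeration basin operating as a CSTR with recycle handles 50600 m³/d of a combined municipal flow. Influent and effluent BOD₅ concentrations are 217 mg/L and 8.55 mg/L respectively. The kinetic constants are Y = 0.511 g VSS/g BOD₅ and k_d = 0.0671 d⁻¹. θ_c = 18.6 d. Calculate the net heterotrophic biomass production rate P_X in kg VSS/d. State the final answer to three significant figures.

Y_obs = Y / (1 + k_d θ_c) = 0.511 / (1 + 0.0671 × 18.6) = 0.511 / 2.248 = 0.2273.
ΔS = 217 − 8.55 = 208.4 mg/L, so the substrate removal rate is 50600 × 208.4/1000 = 10548 kg BOD₅/d.
Net biomass production P_X = Y_obs × Q·(S₀ − S) = 0.2273 × 10548 = 2398 kg VSS/d.

P_X ≈ 2400 kg VSS/d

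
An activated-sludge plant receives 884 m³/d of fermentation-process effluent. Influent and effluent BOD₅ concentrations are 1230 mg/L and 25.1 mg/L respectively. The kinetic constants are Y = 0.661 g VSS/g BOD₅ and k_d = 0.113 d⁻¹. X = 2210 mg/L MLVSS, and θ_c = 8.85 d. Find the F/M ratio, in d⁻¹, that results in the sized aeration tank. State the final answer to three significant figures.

Steady-state biomass mass balance: V·X·(1 + k_d·θ_c) = Y·Q·(S₀ − S)·θ_c, so V = 0.661 × 884 × (1230 − 25.1) × 8.85 / [2210 × (1 + 0.113 × 8.85)] = 6.23×10^6 / 4420 = 1410 m³.
Food-to-microorganism ratio F/M = Q S₀ / (V X) = 884 × 1230 / (1410 × 2210) = 0.3490 d⁻¹.

F/M ≈ 0.349 d⁻¹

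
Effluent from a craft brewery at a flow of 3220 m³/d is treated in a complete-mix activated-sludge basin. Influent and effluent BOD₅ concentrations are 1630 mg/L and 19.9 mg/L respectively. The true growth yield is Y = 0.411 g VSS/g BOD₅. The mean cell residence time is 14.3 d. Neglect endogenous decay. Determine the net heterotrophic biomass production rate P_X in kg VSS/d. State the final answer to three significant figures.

With endogenous decay neglected, the observed yield equals the true yield: Y_obs = Y = 0.411 g VSS/g BOD₅.
Q·(S₀ − S) = 3220 × (1630 − 19.9) × 10⁻³ = 5185 kg/d removed.
Biomass produced: P_X = Y_obs·Q·ΔS = 0.4110 × 5185 ≈ 2131 kg VSS/d.

P_X ≈ 2130 kg VSS/d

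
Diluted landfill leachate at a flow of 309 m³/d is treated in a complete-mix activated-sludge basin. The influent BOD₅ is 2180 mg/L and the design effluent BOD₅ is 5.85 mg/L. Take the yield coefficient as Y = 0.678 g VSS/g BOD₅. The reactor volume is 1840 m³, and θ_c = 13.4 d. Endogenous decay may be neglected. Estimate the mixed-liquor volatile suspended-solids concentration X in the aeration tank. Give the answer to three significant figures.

From V·X = Y·Q·(S₀ − S)·θ_c (decay neglected): X = 0.678 × 309 × (2180 − 5.85) × 13.4 / 1840 = 3317 mg/L.

X ≈ 3320 mg/L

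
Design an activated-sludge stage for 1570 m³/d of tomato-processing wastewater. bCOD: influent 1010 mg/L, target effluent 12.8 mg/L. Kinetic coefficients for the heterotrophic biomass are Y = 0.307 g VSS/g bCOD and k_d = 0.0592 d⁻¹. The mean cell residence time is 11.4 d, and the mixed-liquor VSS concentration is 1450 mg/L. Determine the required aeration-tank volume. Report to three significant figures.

V ≈ 2260 m³

From the SRT design equation V = Y Q (S₀−S) θ_c / [X (1 + k_d θ_c)] = 0.307 × 1570 × (1010 − 12.8) × 11.4 / [1450 × (1 + 0.0592 × 11.4)] = 5.48×10^6 / 2429 = 2256 m³.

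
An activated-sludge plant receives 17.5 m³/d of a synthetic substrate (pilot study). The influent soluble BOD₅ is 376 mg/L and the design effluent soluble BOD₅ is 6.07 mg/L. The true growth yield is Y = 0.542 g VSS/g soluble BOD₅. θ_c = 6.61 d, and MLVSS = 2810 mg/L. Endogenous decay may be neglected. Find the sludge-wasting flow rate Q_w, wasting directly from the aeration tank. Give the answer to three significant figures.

With k_d = 0 the design equation reduces to V = Y Q (S₀−S) θ_c / X = 0.542 × 17.5 × (376 − 6.07) × 6.61 / 2810 = 8.254 m³.
Wasting from the aeration tank: Q_w = V / θ_c = 8.254 / 6.61 = 1.249 m³/d.

Q_w ≈ 1.25 m³/d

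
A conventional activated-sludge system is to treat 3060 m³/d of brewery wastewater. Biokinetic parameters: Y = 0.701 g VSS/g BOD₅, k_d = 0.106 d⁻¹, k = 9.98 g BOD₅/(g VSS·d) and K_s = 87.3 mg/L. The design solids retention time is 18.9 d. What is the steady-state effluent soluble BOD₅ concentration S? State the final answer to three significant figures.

Effluent substrate depends only on kinetics and SRT: S = K_s(1 + k_d θ_c) / [θ_c(Yk − k_d) − 1] = 87.3 × (1 + 0.106 × 18.9) / [18.9 × (0.701 × 9.98 − 0.106) − 1] = 262.2 / 129.2 = 2.029 mg/L.

S ≈ 2.03 mg/L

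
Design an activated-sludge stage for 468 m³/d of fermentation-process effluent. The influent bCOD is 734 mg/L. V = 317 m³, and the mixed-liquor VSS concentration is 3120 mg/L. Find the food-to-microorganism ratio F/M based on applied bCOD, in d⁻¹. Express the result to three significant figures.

F/M ≈ 0.347 d⁻¹

F/M = Q·S₀ / (V·X) = 468 × 734 / (317.0 × 3120) = 0.3473 g bCOD·(g VSS·d)⁻¹.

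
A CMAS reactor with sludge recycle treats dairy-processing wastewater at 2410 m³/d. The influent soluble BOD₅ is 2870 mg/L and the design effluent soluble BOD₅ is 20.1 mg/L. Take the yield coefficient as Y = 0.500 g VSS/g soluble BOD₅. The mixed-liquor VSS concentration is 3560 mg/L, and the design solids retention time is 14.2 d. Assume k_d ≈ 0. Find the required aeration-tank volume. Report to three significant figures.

V ≈ 13700 m³

V·X = Y·Q·ΔS·θ_c gives V = 0.500 × 2410 × (2870 − 20.1) × 14.2 / 3560 = 13698 m³.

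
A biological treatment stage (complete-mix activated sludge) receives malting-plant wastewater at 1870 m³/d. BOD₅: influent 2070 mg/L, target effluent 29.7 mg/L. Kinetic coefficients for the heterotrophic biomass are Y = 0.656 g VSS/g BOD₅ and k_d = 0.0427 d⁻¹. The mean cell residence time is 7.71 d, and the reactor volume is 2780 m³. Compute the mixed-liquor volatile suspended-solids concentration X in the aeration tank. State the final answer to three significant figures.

X ≈ 5220 mg/L

From V·X·(1 + k_d·θ_c) = Y·Q·(S₀ − S)·θ_c: X = 0.656 × 1870 × (2070 − 29.7) × 7.71 / [2780 × (1 + 0.0427 × 7.71)] = 5222 mg/L.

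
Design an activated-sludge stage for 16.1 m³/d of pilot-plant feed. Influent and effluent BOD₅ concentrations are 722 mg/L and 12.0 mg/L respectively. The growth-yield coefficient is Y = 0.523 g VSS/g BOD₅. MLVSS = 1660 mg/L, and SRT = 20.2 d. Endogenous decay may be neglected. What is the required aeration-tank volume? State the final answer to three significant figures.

V ≈ 72.7 m³

V·X = Y·Q·ΔS·θ_c gives V = 0.523 × 16.1 × (722 − 12.0) × 20.2 / 1660 = 72.75 m³.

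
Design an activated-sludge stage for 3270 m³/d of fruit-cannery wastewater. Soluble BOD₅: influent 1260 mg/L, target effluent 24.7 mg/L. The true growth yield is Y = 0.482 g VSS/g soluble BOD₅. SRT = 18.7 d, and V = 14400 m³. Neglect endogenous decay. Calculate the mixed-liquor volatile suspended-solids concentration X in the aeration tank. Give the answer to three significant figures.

Without decay, X = Y Q (S₀−S) θ_c / V = 0.482 × 3270 × (1260 − 24.7) × 18.7 / 14400 = 2528 mg/L.

X ≈ 2530 mg/L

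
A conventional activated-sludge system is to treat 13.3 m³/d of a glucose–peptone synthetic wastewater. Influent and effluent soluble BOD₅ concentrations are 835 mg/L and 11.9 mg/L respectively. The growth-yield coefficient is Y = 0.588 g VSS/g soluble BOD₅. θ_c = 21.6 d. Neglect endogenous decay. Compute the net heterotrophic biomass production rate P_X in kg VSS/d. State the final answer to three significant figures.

With endogenous decay neglected, the observed yield equals the true yield: Y_obs = Y = 0.588 g VSS/g soluble BOD₅.
Mass of soluble BOD₅ removed per day: Q(S₀ − S) = 13.3 × 823.1 g/m³ = 10.95 kg/d.
So the net sludge growth is P_X = 0.5880 × 10.95 = 6.437 kg VSS/d.

P_X ≈ 6.44 kg VSS/d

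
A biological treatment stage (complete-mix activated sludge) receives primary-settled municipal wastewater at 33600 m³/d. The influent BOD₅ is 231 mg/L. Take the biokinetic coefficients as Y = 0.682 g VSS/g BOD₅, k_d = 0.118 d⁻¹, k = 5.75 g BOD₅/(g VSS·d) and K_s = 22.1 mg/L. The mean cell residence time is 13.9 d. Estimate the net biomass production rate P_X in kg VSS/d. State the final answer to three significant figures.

Effluent substrate depends only on kinetics and SRT: S = K_s(1 + k_d θ_c) / [θ_c(Yk − k_d) − 1] = 22.1 × (1 + 0.118 × 13.9) / [13.9 × (0.682 × 5.75 − 0.118) − 1] = 58.35 / 51.87 = 1.125 mg/L.
Observed yield with endogenous decay: Y_obs = Y / (1 + k_d·θ_c) = 0.682 / (1 + 0.118 × 13.9) = 0.682 / 2.640 = 0.2583 g VSS/g BOD₅.
ΔS = 231 − 1.12 = 229.9 mg/L, so the substrate removal rate is 33600 × 229.9/1000 = 7724 kg BOD₅/d.
So the net sludge growth is P_X = 0.2583 × 7724 = 1995 kg VSS/d.

P_X ≈ 2000 kg VSS/d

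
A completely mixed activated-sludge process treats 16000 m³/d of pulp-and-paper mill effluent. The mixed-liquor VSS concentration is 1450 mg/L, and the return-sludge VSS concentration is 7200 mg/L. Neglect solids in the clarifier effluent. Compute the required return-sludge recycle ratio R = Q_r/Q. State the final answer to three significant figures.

R ≈ 0.252

Mass balance around the secondary clarifier (neglecting effluent solids): R = X / (X_r − X) = 1450 / (7200 − 1450) = 0.2522.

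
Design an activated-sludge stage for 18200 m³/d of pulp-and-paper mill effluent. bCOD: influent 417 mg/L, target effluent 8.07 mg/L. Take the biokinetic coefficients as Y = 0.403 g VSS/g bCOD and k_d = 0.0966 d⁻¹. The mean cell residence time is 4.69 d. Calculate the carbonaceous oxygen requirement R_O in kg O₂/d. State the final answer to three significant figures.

R_O ≈ 4510 kg O₂/d

Y_obs = Y / (1 + k_d θ_c) = 0.403 / (1 + 0.0966 × 4.69) = 0.403 / 1.453 = 0.2773.
ΔS = 417 − 8.07 = 408.9 mg/L, so the substrate removal rate is 18200 × 408.9/1000 = 7443 kg bCOD/d.
Net sludge production P_X = 0.2773 × 7443 = 2064 kg VSS/d.
R_O = Q·ΔS − 1.42 P_X = 7443 − 2931 = 4511 kg O₂/d.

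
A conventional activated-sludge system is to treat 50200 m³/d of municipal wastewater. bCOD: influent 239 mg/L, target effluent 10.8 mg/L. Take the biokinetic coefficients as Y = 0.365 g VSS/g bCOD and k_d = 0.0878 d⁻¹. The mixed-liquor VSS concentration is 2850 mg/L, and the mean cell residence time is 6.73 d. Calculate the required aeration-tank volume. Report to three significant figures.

Rearranging the biomass balance for a CMAS with decay, V = Y·Q·ΔS·θ_c / [X·(1+k_d θ_c)] = 0.365 × 50200 × (239 − 10.8) × 6.73 / [2850 × (1 + 0.0878 × 6.73)] = 2.81×10^7 / 4534 = 6206 m³.

V ≈ 6210 m³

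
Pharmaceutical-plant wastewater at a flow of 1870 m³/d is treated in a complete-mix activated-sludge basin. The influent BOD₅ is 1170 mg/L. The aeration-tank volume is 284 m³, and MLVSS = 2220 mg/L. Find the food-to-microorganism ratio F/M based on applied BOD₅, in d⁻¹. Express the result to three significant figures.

F/M ≈ 3.47 d⁻¹

F/M = Q·S₀ / (V·X) = 1870 × 1170 / (284.0 × 2220) = 3.470 g BOD₅·(g VSS·d)⁻¹.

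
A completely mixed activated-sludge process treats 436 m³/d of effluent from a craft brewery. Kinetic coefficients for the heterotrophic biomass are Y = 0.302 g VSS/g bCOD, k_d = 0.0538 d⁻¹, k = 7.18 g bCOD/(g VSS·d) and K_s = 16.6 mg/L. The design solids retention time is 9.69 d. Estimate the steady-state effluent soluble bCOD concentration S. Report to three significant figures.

S ≈ 1.30 mg/L

For a completely mixed reactor with recycle the Lawrence–McCarty relation gives S = K_s·(1 + k_d·θ_c) / [θ_c·(Y·k − k_d) − 1] = 16.6 × (1 + 0.0538 × 9.69) / [9.69 × (0.302 × 7.18 − 0.0538) − 1] = 25.25 / 19.49 = 1.296 mg/L.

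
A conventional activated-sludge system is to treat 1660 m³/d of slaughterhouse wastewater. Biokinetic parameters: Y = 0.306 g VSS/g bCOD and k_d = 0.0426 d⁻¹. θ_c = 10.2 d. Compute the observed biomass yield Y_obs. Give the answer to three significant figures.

Correct the yield for decay: Y_obs = Y/(1 + k_d θ_c) = 0.306 / (1 + 0.0426 × 10.2) = 0.306 / 1.435 = 0.2133.

Y_obs ≈ 0.213 g VSS/g bCOD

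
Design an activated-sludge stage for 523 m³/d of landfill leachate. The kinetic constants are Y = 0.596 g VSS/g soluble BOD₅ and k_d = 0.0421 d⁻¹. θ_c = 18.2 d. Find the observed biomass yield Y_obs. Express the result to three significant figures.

Y_obs ≈ 0.337 g VSS/g soluble BOD₅

The observed yield is Y_obs = Y/(1 + k_d·θ_c) = 0.596 / (1 + 0.0421 × 18.2) = 0.596 / 1.766 = 0.3374 g VSS per g soluble BOD₅ removed.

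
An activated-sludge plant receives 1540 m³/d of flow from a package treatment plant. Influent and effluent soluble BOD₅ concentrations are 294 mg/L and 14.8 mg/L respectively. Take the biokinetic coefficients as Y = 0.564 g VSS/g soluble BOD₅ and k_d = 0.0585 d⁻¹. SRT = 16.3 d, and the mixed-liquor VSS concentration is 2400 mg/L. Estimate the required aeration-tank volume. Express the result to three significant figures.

V ≈ 843 m³

Rearranging the biomass balance for a CMAS with decay, V = Y·Q·ΔS·θ_c / [X·(1+k_d θ_c)] = 0.564 × 1540 × (294 − 14.8) × 16.3 / [2400 × (1 + 0.0585 × 16.3)] = 3.95×10^6 / 4689 = 843.1 m³.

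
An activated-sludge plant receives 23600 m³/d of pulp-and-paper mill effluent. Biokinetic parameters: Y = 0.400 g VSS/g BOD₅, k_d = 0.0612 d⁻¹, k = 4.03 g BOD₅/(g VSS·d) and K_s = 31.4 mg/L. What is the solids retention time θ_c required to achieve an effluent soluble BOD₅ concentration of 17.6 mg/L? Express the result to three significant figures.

Specific growth rate at S = 17.6 mg/L: μ = YkS/(K_s+S) = 0.400·4.03·17.6/(31.4+17.6) = 0.5790 d⁻¹.
Then 1/θ_c = μ − k_d = 0.5790 − 0.0612 = 0.5178 d⁻¹, giving θ_c = 1.931 d.

θ_c ≈ 1.93 d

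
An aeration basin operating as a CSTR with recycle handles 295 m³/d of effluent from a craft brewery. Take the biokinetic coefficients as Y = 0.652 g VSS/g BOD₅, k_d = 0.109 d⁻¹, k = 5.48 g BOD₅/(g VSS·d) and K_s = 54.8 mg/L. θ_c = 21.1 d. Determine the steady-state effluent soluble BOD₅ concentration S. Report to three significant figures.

S ≈ 2.51 mg/L

For a completely mixed reactor with recycle the Lawrence–McCarty relation gives S = K_s·(1 + k_d·θ_c) / [θ_c·(Y·k − k_d) − 1] = 54.8 × (1 + 0.109 × 21.1) / [21.1 × (0.652 × 5.48 − 0.109) − 1] = 180.8 / 72.09 = 2.508 mg/L.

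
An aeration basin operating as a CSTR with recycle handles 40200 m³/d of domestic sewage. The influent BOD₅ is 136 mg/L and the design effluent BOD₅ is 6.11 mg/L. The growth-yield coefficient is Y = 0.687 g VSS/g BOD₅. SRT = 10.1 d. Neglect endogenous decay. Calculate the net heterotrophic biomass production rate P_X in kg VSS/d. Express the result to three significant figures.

With endogenous decay neglected, the observed yield equals the true yield: Y_obs = Y = 0.687 g VSS/g BOD₅.
ΔS = 136 − 6.11 = 129.9 mg/L, so the substrate removal rate is 40200 × 129.9/1000 = 5222 kg BOD₅/d.
Biomass produced: P_X = Y_obs·Q·ΔS = 0.6870 × 5222 ≈ 3587 kg VSS/d.

P_X ≈ 3590 kg VSS/d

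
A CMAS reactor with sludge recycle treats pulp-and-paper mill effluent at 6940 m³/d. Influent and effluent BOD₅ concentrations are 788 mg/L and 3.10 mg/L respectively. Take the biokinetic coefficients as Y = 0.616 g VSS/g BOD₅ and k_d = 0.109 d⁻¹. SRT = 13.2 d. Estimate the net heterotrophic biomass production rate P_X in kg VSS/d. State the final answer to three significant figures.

P_X ≈ 1380 kg VSS/d

The observed yield is Y_obs = Y/(1 + k_d·θ_c) = 0.616 / (1 + 0.109 × 13.2) = 0.616 / 2.439 = 0.2526 g VSS per g BOD₅ removed.
Q·(S₀ − S) = 6940 × (788 − 3.10) × 10⁻³ = 5447 kg/d removed.
P_X = Y_obs · Q(S₀ − S) = 0.2526 × 5447 = 1376 kg VSS/d.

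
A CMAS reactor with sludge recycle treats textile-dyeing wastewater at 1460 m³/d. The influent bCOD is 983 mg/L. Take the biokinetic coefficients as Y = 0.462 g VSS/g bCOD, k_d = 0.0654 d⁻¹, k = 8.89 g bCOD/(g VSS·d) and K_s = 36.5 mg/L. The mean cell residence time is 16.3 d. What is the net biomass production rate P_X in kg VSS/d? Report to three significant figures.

From the Monod/SRT balance for a CMAS, S = K_s·(1+k_d θ_c)/[θ_c·(Y k − k_d) − 1] = 36.5 × (1 + 0.0654 × 16.3) / [16.3 × (0.462 × 8.89 − 0.0654) − 1] = 75.41 / 64.88 = 1.162 mg/L.
Correct the yield for decay: Y_obs = Y/(1 + k_d θ_c) = 0.462 / (1 + 0.0654 × 16.3) = 0.462 / 2.066 = 0.2236.
ΔS = 983 − 1.16 = 981.8 mg/L, so the substrate removal rate is 1460 × 981.8/1000 = 1433 kg bCOD/d.
Net biomass production P_X = Y_obs × Q·(S₀ − S) = 0.2236 × 1433 = 320.6 kg VSS/d.

P_X ≈ 321 kg VSS/d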